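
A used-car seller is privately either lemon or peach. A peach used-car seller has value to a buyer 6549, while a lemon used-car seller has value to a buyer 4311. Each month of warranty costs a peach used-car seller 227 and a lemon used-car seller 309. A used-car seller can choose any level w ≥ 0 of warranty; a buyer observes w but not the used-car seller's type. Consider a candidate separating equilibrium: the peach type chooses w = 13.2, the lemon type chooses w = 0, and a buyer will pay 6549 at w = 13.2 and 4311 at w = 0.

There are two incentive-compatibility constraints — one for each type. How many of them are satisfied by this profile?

1

Peach type: signal → 6549 − 227 × 13.2 = 3552.6; deviate to 0 → 4311. IC fails (3552.6 < 4311).
Lemon type: stay at 0 → 4311; mimic → 6549 − 309 × 13.2 = 2470.2. IC holds (4311 ≥ 2470.2).
1 of 2 constraints hold, so this profile is not an equilibrium.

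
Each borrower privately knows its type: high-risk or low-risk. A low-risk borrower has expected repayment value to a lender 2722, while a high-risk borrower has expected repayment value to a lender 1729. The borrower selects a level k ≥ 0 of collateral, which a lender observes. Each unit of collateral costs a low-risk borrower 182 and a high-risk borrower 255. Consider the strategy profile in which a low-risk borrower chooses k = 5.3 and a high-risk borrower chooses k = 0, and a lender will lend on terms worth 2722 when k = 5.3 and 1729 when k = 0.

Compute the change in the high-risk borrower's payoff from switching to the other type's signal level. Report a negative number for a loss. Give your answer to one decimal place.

-358.5

Playing k = 0 the high-risk borrower receives 1729.
Deviating to k = 5.3 brings payment 2722 at cost 255 × 5.3 = 1351.5, netting 1370.5.
Gain from deviating: 1370.5 − 1729 = -358.5.
The gain is negative, so the high-risk type's incentive-compatibility constraint is satisfied.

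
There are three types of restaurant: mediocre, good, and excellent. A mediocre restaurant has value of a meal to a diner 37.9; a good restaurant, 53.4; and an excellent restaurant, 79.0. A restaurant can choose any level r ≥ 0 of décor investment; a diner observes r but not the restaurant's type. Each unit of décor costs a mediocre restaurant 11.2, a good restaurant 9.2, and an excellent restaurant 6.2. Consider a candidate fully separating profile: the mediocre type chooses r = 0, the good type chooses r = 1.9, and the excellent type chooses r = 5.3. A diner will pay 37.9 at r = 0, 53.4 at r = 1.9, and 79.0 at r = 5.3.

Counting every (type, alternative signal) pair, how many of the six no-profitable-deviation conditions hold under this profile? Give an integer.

5

Good (own payoff 53.4 − 9.2×1.9 = 35.92): to r=0 gives 37.9 → profitable ✗; to r=5.3 gives 79.0 − 9.2×5.3 = 30.24 → no gain ✓.
Mediocre (own payoff 37.9): to r=1.9 gives 53.4 − 11.2×1.9 = 32.12 → no gain ✓; to r=5.3 gives 79.0 − 11.2×5.3 = 19.64 → no gain ✓.
Excellent (own payoff 79.0 − 6.2×5.3 = 46.14): to r=0 gives 37.9 → no gain ✓; to r=1.9 gives 53.4 − 6.2×1.9 = 41.62 → no gain ✓.
5 of the 6 constraints hold; not an equilibrium.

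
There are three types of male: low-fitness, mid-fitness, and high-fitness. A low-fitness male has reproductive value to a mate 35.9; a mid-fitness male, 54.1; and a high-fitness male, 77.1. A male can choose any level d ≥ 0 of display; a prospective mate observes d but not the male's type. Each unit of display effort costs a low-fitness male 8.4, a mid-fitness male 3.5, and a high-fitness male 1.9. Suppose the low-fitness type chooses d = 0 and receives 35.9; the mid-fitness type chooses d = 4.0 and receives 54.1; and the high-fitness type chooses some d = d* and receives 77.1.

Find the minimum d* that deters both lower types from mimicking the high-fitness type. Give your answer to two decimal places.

10.57

Low-fitness type (on-path payoff 35.9) won't mimic when 35.9 ≥ 77.1 − 8.4·d*, i.e. d* ≥ 4.90.
Mid-fitness type (on-path payoff 54.1 − 3.5×4.0 = 40.1) won't mimic when 40.1 ≥ 77.1 − 3.5·d*, i.e. d* ≥ 10.57.
Both must hold, so d* = max(4.90, 10.57) = 10.57. The mid-fitness type's constraint binds.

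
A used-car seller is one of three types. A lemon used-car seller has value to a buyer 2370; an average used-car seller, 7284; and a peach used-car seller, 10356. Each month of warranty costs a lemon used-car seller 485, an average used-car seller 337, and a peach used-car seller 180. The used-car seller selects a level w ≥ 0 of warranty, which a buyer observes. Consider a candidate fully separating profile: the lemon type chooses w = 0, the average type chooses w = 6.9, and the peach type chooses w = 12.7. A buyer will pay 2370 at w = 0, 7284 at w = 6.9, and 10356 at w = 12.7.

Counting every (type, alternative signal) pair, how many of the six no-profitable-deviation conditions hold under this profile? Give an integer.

3

Average (own payoff 7284 − 337×6.9 = 4958.7): to w=0 gives 2370 → no gain ✓; to w=12.7 gives 10356 − 337×12.7 = 6076.1 → profitable ✗.
Peach (own payoff 10356 − 180×12.7 = 8070): to w=0 gives 2370 → no gain ✓; to w=6.9 gives 7284 − 180×6.9 = 6042 → no gain ✓.
Lemon (own payoff 2370): to w=6.9 gives 7284 − 485×6.9 = 3937.5 → profitable ✗; to w=12.7 gives 10356 − 485×12.7 = 4196.5 → profitable ✗.
3 of the 6 constraints hold; not an equilibrium.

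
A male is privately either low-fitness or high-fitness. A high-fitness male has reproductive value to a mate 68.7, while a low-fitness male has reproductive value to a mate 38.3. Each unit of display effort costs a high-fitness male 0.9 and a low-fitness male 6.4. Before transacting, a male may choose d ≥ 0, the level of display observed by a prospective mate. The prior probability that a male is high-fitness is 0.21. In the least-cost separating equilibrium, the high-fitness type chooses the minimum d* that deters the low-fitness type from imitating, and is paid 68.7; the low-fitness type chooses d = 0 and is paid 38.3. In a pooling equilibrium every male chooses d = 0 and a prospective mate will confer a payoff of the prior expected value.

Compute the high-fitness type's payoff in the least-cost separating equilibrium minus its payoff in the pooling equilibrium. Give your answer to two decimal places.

Least-cost separating signal: d* solves 38.3 = 68.7 − 6.4·d*, so d* = (68.7 − 38.3)/6.4 = 4.75.
High-fitness type's separating payoff: 68.7 − 0.9 × d* = 68.7 − 0.9 × (68.7 − 38.3)/6.4 = 68.7 − 27.36/6.4 = 64.425.
Pooling payoff: 0.21 × 68.7 + 0.79 × 38.3 = 44.684.
Difference: 64.425 − 44.684 = 19.741, i.e. 19.74 to two decimal places.
The high-fitness type prefers to separate.

19.74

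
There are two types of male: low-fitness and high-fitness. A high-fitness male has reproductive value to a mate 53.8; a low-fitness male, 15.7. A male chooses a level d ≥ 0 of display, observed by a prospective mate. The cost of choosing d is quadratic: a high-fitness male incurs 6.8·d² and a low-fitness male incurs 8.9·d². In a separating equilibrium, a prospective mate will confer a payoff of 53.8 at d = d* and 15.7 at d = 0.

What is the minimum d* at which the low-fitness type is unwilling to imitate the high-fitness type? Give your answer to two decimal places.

The low-fitness type at d = 0 receives 15.7; imitating at d* yields 53.8 − 8.9·d*².
Indifference: 15.7 = 53.8 − 8.9·d*², so d*² = (53.8 − 15.7) / 8.9 ≈ 4.2809.
d* = √4.2809 ≈ 2.07.

2.07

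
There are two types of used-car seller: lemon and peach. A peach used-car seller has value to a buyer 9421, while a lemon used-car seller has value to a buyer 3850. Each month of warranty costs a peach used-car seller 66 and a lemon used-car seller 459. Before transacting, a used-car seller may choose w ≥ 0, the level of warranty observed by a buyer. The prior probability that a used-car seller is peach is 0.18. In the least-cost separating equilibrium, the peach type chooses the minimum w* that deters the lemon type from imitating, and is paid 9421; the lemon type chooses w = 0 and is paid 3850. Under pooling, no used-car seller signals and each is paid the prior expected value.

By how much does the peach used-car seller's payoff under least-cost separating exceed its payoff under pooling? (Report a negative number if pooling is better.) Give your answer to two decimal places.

Least-cost separating signal: w* solves 3850 = 9421 − 459·w*, so w* = (9421 − 3850)/459 ≈ 12.1373.
Peach type's separating payoff: 9421 − 66 × w* = 9421 − 66 × (9421 − 3850)/459 = 9421 − 367686/459 ≈ 8619.9412.
Pooling payoff: 0.18 × 9421 + 0.82 × 3850 = 4852.78.
Difference: 8619.9412 − 4852.78 = 3767.1612, i.e. 3767.16 to two decimal places.
The peach type prefers to separate.

3767.16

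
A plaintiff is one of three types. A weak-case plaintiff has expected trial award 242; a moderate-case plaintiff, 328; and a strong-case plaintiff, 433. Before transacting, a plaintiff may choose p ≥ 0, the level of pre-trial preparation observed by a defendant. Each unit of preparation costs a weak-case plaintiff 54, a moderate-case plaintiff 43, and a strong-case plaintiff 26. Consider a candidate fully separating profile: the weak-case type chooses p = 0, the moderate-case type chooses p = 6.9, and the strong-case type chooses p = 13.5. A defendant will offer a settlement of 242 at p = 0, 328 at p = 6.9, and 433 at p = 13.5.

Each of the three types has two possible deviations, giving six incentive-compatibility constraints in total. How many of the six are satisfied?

3

Weak-case (own payoff 242): to p=6.9 gives 328 − 54×6.9 = -44.6 → no gain ✓; to p=13.5 gives 433 − 54×13.5 = -296 → no gain ✓.
Strong-case (own payoff 433 − 26×13.5 = 82): to p=0 gives 242 → profitable ✗; to p=6.9 gives 328 − 26×6.9 = 148.6 → profitable ✗.
Moderate-case (own payoff 328 − 43×6.9 = 31.3): to p=0 gives 242 → profitable ✗; to p=13.5 gives 433 − 43×13.5 = -147.5 → no gain ✓.
3 of the 6 constraints hold; not an equilibrium.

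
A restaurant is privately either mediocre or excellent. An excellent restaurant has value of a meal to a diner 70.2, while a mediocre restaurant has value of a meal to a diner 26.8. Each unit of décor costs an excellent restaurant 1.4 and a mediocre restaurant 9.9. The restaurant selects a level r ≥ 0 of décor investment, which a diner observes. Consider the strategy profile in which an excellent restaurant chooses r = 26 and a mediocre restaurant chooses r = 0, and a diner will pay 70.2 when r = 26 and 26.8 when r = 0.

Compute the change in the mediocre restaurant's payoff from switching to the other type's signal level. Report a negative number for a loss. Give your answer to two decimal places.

-214.00

Playing r = 0 the mediocre restaurant receives 26.8.
Deviating to r = 26 brings payment 70.2 at cost 9.9 × 26 = 257.4, netting -187.2.
Gain from deviating: -187.2 − 26.8 = -214.00.
The gain is negative, so the mediocre type's incentive-compatibility constraint is satisfied.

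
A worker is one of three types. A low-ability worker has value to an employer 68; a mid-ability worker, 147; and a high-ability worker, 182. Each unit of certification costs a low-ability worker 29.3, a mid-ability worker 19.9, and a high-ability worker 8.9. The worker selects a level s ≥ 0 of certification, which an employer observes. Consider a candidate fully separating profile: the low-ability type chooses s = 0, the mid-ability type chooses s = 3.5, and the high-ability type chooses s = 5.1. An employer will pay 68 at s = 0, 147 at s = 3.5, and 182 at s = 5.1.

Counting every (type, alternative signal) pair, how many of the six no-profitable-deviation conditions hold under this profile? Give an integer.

5

High-ability (own payoff 182 − 8.9×5.1 = 136.61): to s=0 gives 68 → no gain ✓; to s=3.5 gives 147 − 8.9×3.5 = 115.85 → no gain ✓.
Mid-ability (own payoff 147 − 19.9×3.5 = 77.35): to s=0 gives 68 → no gain ✓; to s=5.1 gives 182 − 19.9×5.1 = 80.51 → profitable ✗.
Low-ability (own payoff 68): to s=3.5 gives 147 − 29.3×3.5 = 44.45 → no gain ✓; to s=5.1 gives 182 − 29.3×5.1 = 32.57 → no gain ✓.
5 of the 6 constraints hold; not an equilibrium.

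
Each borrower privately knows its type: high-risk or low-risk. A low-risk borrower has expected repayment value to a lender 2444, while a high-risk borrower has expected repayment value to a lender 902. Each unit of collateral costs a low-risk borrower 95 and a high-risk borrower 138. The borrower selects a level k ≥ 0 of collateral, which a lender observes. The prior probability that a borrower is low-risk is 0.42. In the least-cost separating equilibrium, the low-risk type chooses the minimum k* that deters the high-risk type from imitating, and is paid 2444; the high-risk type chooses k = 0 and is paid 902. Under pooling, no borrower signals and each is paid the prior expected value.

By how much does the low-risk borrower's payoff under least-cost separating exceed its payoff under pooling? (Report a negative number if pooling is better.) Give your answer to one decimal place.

Least-cost separating signal: k* solves 902 = 2444 − 138·k*, so k* = (2444 − 902)/138 ≈ 11.1739.
Low-risk type's separating payoff: 2444 − 95 × k* = 2444 − 95 × (2444 − 902)/138 = 2444 − 146490/138 ≈ 1382.478.
Pooling payoff: 0.42 × 2444 + 0.58 × 902 = 1549.64.
Difference: 1382.478 − 1549.64 = -167.162, i.e. -167.2 to one decimal place.
The low-risk type would prefer the pooling outcome.

-167.2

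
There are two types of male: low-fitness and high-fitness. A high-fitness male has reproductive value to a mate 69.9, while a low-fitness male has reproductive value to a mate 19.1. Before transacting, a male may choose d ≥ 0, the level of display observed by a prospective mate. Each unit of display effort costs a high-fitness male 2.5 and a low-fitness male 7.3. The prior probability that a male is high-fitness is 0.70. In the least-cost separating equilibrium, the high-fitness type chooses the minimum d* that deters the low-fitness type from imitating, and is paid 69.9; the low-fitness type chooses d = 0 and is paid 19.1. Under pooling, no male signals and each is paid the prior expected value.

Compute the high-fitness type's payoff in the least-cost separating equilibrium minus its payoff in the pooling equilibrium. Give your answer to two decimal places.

Least-cost separating signal: d* solves 19.1 = 69.9 − 7.3·d*, so d* = (69.9 − 19.1)/7.3 ≈ 6.9589.
High-fitness type's separating payoff: 69.9 − 2.5 × d* = 69.9 − 2.5 × (69.9 − 19.1)/7.3 = 69.9 − 127/7.3 ≈ 52.5027.
Pooling payoff: 0.70 × 69.9 + 0.30 × 19.1 = 54.66.
Difference: 52.5027 − 54.66 = -2.1573, i.e. -2.16 to two decimal places.
The high-fitness type would prefer the pooling outcome.

-2.16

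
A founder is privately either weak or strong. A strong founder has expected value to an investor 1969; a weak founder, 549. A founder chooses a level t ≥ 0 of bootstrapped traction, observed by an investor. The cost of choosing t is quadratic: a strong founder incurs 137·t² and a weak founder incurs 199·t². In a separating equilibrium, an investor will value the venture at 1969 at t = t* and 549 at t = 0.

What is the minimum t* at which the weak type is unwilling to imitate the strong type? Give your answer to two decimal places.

The weak type at t = 0 receives 549; imitating at t* yields 1969 − 199·t*².
Indifference: 549 = 1969 − 199·t*², so t*² = (1969 − 549) / 199 ≈ 7.1357.
t* = √7.1357 ≈ 2.67.

2.67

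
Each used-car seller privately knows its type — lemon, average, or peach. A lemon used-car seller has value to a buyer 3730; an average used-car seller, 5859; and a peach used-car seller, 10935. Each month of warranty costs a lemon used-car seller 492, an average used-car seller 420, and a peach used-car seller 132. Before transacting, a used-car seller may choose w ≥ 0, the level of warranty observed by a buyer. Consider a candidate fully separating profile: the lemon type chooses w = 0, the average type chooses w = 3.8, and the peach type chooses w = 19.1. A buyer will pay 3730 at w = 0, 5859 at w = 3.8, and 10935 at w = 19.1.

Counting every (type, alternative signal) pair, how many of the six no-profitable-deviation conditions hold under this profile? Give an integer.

Peach (own payoff 10935 − 132×19.1 = 8413.8): to w=0 gives 3730 → no gain ✓; to w=3.8 gives 5859 − 132×3.8 = 5357.4 → no gain ✓.
Lemon (own payoff 3730): to w=3.8 gives 5859 − 492×3.8 = 3989.4 → profitable ✗; to w=19.1 gives 10935 − 492×19.1 = 1537.8 → no gain ✓.
Average (own payoff 5859 − 420×3.8 = 4263): to w=0 gives 3730 → no gain ✓; to w=19.1 gives 10935 − 420×19.1 = 2913 → no gain ✓.
5 of the 6 constraints hold; not an equilibrium.

5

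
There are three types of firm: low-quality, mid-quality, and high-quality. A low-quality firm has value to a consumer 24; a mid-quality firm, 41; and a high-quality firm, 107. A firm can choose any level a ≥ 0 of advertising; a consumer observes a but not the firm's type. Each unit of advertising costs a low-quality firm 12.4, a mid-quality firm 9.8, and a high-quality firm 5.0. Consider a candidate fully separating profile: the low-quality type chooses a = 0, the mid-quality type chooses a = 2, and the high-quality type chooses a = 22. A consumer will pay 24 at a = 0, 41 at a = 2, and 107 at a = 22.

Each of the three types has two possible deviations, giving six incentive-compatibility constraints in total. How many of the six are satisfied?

3

Low-quality (own payoff 24): to a=2 gives 41 − 12.4×2 = 16.2 → no gain ✓; to a=22 gives 107 − 12.4×22 = -165.8 → no gain ✓.
Mid-quality (own payoff 41 − 9.8×2 = 21.4): to a=0 gives 24 → profitable ✗; to a=22 gives 107 − 9.8×22 = -108.6 → no gain ✓.
High-quality (own payoff 107 − 5.0×22 = -3): to a=0 gives 24 → profitable ✗; to a=2 gives 41 − 5.0×2 = 31 → profitable ✗.
3 of the 6 constraints hold; not an equilibrium.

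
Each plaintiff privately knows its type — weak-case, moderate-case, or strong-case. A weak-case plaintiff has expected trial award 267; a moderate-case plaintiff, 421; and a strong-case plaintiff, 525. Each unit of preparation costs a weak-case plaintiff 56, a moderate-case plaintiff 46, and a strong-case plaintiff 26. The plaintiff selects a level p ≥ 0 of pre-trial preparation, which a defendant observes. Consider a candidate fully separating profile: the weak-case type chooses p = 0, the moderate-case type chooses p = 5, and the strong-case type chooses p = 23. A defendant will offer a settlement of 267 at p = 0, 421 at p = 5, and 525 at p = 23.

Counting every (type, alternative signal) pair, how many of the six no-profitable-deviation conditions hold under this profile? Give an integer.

Weak-case (own payoff 267): to p=5 gives 421 − 56×5 = 141 → no gain ✓; to p=23 gives 525 − 56×23 = -763 → no gain ✓.
Moderate-case (own payoff 421 − 46×5 = 191): to p=0 gives 267 → profitable ✗; to p=23 gives 525 − 46×23 = -533 → no gain ✓.
Strong-case (own payoff 525 − 26×23 = -73): to p=0 gives 267 → profitable ✗; to p=5 gives 421 − 26×5 = 291 → profitable ✗.
3 of the 6 constraints hold; not an equilibrium.

3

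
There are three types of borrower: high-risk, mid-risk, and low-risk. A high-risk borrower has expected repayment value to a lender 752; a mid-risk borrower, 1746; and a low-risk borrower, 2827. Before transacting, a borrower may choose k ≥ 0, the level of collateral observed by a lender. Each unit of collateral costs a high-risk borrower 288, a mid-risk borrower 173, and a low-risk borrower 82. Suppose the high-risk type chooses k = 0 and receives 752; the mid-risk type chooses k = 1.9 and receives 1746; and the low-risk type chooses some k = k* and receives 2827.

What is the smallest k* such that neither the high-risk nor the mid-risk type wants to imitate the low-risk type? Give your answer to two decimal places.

High-risk type (on-path payoff 752) won't mimic when 752 ≥ 2827 − 288·k*, i.e. k* ≥ 7.20.
Mid-risk type (on-path payoff 1746 − 173×1.9 = 1417.3) won't mimic when 1417.3 ≥ 2827 − 173·k*, i.e. k* ≥ 8.15.
Both must hold, so k* = max(7.20, 8.15) = 8.15. The mid-risk type's constraint binds.

8.15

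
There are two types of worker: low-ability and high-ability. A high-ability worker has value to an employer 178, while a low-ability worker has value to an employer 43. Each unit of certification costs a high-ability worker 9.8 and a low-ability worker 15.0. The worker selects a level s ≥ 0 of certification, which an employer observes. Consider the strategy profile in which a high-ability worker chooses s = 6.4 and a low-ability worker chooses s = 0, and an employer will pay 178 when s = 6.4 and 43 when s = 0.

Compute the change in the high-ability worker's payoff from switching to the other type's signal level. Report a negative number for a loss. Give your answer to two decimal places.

Playing s = 6.4 the high-ability worker receives 178 − 9.8 × 6.4 = 115.28.
Deviating to s = 0 yields 43 instead.
Gain from deviating: 43 − 115.28 = -72.28.
The gain is negative, so the high-ability type's incentive-compatibility constraint is satisfied.

-72.28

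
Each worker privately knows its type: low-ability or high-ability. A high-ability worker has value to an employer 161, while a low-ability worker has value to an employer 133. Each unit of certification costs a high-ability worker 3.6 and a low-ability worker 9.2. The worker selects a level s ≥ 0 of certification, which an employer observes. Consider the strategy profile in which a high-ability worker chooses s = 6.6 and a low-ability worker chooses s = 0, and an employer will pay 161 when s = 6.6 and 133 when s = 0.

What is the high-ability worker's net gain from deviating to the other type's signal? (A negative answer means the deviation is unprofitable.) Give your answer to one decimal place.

-4.2

Playing s = 6.6 the high-ability worker receives 161 − 3.6 × 6.6 = 137.24.
Deviating to s = 0 yields 133 instead.
Gain from deviating: 133 − 137.24 = -4.24, i.e. -4.2 to one decimal place.
The gain is negative, so the high-ability type's incentive-compatibility constraint is satisfied.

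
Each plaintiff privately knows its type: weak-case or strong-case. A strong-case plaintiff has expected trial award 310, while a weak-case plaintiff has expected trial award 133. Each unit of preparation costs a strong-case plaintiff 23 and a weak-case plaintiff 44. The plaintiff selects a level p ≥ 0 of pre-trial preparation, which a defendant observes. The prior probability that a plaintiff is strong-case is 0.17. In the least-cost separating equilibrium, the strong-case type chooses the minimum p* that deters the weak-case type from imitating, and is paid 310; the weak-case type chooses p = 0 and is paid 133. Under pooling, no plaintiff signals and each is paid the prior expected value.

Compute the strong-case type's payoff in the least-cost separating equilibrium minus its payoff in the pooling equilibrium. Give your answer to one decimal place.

54.4

Least-cost separating signal: p* solves 133 = 310 − 44·p*, so p* = (310 − 133)/44 ≈ 4.0227.
Strong-case type's separating payoff: 310 − 23 × p* = 310 − 23 × (310 − 133)/44 = 310 − 4071/44 ≈ 217.477.
Pooling payoff: 0.17 × 310 + 0.83 × 133 = 163.09.
Difference: 217.477 − 163.09 = 54.387, i.e. 54.4 to one decimal place.
The strong-case type prefers to separate.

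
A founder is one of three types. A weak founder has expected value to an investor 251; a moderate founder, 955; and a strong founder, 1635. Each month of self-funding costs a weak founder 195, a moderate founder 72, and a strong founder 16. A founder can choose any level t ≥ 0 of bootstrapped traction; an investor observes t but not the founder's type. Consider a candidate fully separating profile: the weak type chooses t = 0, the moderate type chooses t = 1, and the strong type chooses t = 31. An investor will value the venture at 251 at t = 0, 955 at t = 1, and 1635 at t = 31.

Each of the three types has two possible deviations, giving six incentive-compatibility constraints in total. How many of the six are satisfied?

Weak (own payoff 251): to t=1 gives 955 − 195×1 = 760 → profitable ✗; to t=31 gives 1635 − 195×31 = -4410 → no gain ✓.
Moderate (own payoff 955 − 72×1 = 883): to t=0 gives 251 → no gain ✓; to t=31 gives 1635 − 72×31 = -597 → no gain ✓.
Strong (own payoff 1635 − 16×31 = 1139): to t=0 gives 251 → no gain ✓; to t=1 gives 955 − 16×1 = 939 → no gain ✓.
5 of the 6 constraints hold; not an equilibrium.

5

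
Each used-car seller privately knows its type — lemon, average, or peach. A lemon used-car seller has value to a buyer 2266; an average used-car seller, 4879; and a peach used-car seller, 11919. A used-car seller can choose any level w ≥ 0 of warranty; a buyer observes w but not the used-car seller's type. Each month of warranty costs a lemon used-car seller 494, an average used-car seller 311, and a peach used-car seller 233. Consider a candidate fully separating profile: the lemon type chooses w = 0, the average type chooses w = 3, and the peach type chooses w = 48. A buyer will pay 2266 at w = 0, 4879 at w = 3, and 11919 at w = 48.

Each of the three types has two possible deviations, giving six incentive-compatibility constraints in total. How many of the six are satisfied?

Average (own payoff 4879 − 311×3 = 3946): to w=0 gives 2266 → no gain ✓; to w=48 gives 11919 − 311×48 = -3009 → no gain ✓.
Lemon (own payoff 2266): to w=3 gives 4879 − 494×3 = 3397 → profitable ✗; to w=48 gives 11919 − 494×48 = -11793 → no gain ✓.
Peach (own payoff 11919 − 233×48 = 735): to w=0 gives 2266 → profitable ✗; to w=3 gives 4879 − 233×3 = 4180 → profitable ✗.
3 of the 6 constraints hold; not an equilibrium.

3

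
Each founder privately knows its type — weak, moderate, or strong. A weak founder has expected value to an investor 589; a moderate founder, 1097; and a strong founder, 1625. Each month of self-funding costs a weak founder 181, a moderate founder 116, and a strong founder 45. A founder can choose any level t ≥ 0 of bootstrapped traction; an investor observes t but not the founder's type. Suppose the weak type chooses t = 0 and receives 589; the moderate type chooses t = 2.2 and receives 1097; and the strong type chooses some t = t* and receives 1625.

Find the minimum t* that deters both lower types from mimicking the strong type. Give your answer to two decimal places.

6.75

Weak type (on-path payoff 589) won't mimic when 589 ≥ 1625 − 181·t*, i.e. t* ≥ 5.72.
Moderate type (on-path payoff 1097 − 116×2.2 = 841.8) won't mimic when 841.8 ≥ 1625 − 116·t*, i.e. t* ≥ 6.75.
Both must hold, so t* = max(5.72, 6.75) = 6.75. The moderate type's constraint binds.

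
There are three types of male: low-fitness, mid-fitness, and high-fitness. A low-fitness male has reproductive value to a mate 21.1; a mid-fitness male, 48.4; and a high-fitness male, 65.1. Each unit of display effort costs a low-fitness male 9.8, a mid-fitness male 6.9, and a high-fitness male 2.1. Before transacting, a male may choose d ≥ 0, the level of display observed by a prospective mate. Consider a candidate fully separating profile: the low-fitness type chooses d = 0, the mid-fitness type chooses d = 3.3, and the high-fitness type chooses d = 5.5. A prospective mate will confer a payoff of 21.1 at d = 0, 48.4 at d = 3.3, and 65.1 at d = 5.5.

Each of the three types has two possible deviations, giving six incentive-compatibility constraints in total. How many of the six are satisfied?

High-fitness (own payoff 65.1 − 2.1×5.5 = 53.55): to d=0 gives 21.1 → no gain ✓; to d=3.3 gives 48.4 − 2.1×3.3 = 41.47 → no gain ✓.
Low-fitness (own payoff 21.1): to d=3.3 gives 48.4 − 9.8×3.3 = 16.06 → no gain ✓; to d=5.5 gives 65.1 − 9.8×5.5 = 11.2 → no gain ✓.
Mid-fitness (own payoff 48.4 − 6.9×3.3 = 25.63): to d=0 gives 21.1 → no gain ✓; to d=5.5 gives 65.1 − 6.9×5.5 = 27.15 → profitable ✗.
5 of the 6 constraints hold; not an equilibrium.

5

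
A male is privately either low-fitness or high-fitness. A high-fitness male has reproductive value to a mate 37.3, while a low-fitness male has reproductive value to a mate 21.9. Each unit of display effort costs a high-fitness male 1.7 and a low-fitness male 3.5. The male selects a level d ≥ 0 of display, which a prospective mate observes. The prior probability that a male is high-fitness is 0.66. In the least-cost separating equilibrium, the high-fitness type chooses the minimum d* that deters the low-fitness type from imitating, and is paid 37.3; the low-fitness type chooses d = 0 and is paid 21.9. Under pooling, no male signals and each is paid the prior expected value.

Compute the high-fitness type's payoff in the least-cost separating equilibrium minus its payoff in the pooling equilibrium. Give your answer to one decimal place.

Least-cost separating signal: d* solves 21.9 = 37.3 − 3.5·d*, so d* = (37.3 − 21.9)/3.5 = 4.4.
High-fitness type's separating payoff: 37.3 − 1.7 × d* = 37.3 − 1.7 × (37.3 − 21.9)/3.5 = 37.3 − 26.18/3.5 = 29.82.
Pooling payoff: 0.66 × 37.3 + 0.34 × 21.9 = 32.064.
Difference: 29.82 − 32.064 = -2.244, i.e. -2.2 to one decimal place.
The high-fitness type would prefer the pooling outcome.

-2.2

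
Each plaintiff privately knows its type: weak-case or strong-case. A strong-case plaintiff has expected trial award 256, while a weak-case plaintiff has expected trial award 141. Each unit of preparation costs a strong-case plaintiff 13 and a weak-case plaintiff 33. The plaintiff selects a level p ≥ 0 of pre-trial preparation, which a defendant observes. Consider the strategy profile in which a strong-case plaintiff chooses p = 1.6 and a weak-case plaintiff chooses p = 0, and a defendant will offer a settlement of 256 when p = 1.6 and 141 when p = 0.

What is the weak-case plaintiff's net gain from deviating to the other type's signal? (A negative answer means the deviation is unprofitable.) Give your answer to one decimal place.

Playing p = 0 the weak-case plaintiff receives 141.
Deviating to p = 1.6 brings payment 256 at cost 33 × 1.6 = 52.8, netting 203.2.
Gain from deviating: 203.2 − 141 = 62.2.
The gain is positive, so the weak-case type's incentive-compatibility constraint is violated — this profile is not a separating equilibrium.

62.2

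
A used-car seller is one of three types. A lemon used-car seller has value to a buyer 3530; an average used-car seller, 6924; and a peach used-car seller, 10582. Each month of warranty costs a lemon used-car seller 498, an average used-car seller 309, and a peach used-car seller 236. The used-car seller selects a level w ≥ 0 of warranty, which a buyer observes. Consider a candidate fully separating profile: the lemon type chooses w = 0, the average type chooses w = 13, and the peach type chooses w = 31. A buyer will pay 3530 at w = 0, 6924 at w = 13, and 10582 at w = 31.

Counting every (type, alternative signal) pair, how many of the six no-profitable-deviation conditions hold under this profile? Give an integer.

3

Average (own payoff 6924 − 309×13 = 2907): to w=0 gives 3530 → profitable ✗; to w=31 gives 10582 − 309×31 = 1003 → no gain ✓.
Peach (own payoff 10582 − 236×31 = 3266): to w=0 gives 3530 → profitable ✗; to w=13 gives 6924 − 236×13 = 3856 → profitable ✗.
Lemon (own payoff 3530): to w=13 gives 6924 − 498×13 = 450 → no gain ✓; to w=31 gives 10582 − 498×31 = -4856 → no gain ✓.
3 of the 6 constraints hold; not an equilibrium.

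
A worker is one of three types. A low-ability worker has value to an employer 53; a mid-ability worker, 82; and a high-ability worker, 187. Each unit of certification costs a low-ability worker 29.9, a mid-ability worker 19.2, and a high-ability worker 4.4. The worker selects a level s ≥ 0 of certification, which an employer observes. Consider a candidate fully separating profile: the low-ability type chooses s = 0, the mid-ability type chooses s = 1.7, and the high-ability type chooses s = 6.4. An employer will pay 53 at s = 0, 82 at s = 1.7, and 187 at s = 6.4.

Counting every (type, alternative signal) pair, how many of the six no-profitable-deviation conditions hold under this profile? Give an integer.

High-ability (own payoff 187 − 4.4×6.4 = 158.84): to s=0 gives 53 → no gain ✓; to s=1.7 gives 82 − 4.4×1.7 = 74.52 → no gain ✓.
Mid-ability (own payoff 82 − 19.2×1.7 = 49.36): to s=0 gives 53 → profitable ✗; to s=6.4 gives 187 − 19.2×6.4 = 64.12 → profitable ✗.
Low-ability (own payoff 53): to s=1.7 gives 82 − 29.9×1.7 = 31.17 → no gain ✓; to s=6.4 gives 187 − 29.9×6.4 = -4.36 → no gain ✓.
4 of the 6 constraints hold; not an equilibrium.

4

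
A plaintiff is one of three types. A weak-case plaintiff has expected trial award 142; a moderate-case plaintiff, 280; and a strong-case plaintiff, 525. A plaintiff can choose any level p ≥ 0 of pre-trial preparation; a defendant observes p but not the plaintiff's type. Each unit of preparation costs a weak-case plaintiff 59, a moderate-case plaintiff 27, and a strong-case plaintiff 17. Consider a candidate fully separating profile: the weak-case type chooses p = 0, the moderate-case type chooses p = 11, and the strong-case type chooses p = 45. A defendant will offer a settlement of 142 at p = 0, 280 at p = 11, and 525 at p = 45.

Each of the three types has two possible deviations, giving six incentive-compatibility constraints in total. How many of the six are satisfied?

3

Moderate-case (own payoff 280 − 27×11 = -17): to p=0 gives 142 → profitable ✗; to p=45 gives 525 − 27×45 = -690 → no gain ✓.
Strong-case (own payoff 525 − 17×45 = -240): to p=0 gives 142 → profitable ✗; to p=11 gives 280 − 17×11 = 93 → profitable ✗.
Weak-case (own payoff 142): to p=11 gives 280 − 59×11 = -369 → no gain ✓; to p=45 gives 525 − 59×45 = -2130 → no gain ✓.
3 of the 6 constraints hold; not an equilibrium.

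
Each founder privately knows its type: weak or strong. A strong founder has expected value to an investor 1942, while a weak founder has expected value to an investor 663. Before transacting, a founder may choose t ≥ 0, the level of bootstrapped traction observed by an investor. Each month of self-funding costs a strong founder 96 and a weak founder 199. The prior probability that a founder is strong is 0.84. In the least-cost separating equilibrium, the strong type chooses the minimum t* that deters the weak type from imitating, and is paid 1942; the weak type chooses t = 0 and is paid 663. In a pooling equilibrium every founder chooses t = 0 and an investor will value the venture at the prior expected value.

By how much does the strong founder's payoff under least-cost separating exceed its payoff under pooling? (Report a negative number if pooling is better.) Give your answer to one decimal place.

-412.4

Least-cost separating signal: t* solves 663 = 1942 − 199·t*, so t* = (1942 − 663)/199 ≈ 6.4271.
Strong type's separating payoff: 1942 − 96 × t* = 1942 − 96 × (1942 − 663)/199 = 1942 − 122784/199 ≈ 1324.995.
Pooling payoff: 0.84 × 1942 + 0.16 × 663 = 1737.36.
Difference: 1324.995 − 1737.36 = -412.365, i.e. -412.4 to one decimal place.
The strong type would prefer the pooling outcome.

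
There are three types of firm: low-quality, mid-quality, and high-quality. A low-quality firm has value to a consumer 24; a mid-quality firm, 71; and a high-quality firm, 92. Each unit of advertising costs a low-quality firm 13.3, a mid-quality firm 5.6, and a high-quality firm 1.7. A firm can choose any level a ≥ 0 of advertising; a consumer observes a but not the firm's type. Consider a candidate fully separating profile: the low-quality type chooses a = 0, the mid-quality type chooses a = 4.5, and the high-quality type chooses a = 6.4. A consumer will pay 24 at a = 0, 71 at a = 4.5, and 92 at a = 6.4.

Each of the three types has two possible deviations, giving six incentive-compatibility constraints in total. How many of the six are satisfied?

High-quality (own payoff 92 − 1.7×6.4 = 81.12): to a=0 gives 24 → no gain ✓; to a=4.5 gives 71 − 1.7×4.5 = 63.35 → no gain ✓.
Mid-quality (own payoff 71 − 5.6×4.5 = 45.8): to a=0 gives 24 → no gain ✓; to a=6.4 gives 92 − 5.6×6.4 = 56.16 → profitable ✗.
Low-quality (own payoff 24): to a=4.5 gives 71 − 13.3×4.5 = 11.15 → no gain ✓; to a=6.4 gives 92 − 13.3×6.4 = 6.88 → no gain ✓.
5 of the 6 constraints hold; not an equilibrium.

5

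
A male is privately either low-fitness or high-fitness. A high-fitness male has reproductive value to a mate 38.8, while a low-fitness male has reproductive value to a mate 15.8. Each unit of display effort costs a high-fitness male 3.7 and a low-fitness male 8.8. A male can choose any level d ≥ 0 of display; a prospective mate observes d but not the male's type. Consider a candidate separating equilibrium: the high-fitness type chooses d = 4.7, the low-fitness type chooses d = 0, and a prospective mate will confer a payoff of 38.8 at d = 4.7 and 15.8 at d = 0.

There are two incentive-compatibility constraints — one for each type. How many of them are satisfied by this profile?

Low-fitness type: stay at 0 → 15.8; mimic → 38.8 − 8.8 × 4.7 = -2.56. IC holds (15.8 ≥ -2.56).
High-fitness type: signal → 38.8 − 3.7 × 4.7 = 21.41; deviate to 0 → 15.8. IC holds (21.41 ≥ 15.8).
2 of 2 constraints hold, so this is a separating equilibrium.

2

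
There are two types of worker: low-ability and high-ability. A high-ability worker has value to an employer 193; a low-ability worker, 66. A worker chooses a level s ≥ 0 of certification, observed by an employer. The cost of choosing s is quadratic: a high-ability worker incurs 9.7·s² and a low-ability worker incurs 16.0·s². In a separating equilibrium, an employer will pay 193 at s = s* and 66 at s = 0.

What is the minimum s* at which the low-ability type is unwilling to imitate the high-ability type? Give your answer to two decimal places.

The low-ability type at s = 0 receives 66; imitating at s* yields 193 − 16.0·s*².
Indifference: 66 = 193 − 16.0·s*², so s*² = (193 − 66) / 16.0 = 7.9375.
s* = √7.9375 ≈ 2.82.

2.82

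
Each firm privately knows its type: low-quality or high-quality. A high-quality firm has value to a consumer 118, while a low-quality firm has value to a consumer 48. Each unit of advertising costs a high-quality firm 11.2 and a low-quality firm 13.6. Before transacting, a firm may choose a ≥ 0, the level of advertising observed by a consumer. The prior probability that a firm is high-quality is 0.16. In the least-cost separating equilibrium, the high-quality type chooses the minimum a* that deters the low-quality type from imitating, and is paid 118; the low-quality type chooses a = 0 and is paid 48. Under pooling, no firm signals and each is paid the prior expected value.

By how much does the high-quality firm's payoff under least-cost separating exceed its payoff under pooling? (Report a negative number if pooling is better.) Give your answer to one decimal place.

Least-cost separating signal: a* solves 48 = 118 − 13.6·a*, so a* = (118 − 48)/13.6 ≈ 5.1471.
High-quality type's separating payoff: 118 − 11.2 × a* = 118 − 11.2 × (118 − 48)/13.6 = 118 − 784/13.6 ≈ 60.353.
Pooling payoff: 0.16 × 118 + 0.84 × 48 = 59.2.
Difference: 60.353 − 59.2 = 1.153, i.e. 1.2 to one decimal place.
The high-quality type prefers to separate.

1.2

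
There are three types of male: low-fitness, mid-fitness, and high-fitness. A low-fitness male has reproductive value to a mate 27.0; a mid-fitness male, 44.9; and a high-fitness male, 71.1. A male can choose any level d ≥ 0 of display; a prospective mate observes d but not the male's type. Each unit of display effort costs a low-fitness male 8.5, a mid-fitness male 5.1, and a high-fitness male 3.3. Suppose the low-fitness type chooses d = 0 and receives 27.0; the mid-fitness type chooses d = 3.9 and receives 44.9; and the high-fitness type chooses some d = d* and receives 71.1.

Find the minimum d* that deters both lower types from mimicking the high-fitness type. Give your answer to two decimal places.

9.04

Mid-fitness type (on-path payoff 44.9 − 5.1×3.9 = 25.01) won't mimic when 25.01 ≥ 71.1 − 5.1·d*, i.e. d* ≥ 9.04.
Low-fitness type (on-path payoff 27.0) won't mimic when 27.0 ≥ 71.1 − 8.5·d*, i.e. d* ≥ 5.19.
Both must hold, so d* = max(5.19, 9.04) = 9.04. The mid-fitness type's constraint binds.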